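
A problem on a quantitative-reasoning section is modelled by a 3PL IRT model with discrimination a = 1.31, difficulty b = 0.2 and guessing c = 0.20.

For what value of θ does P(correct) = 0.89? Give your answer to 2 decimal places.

P(θ) = c + (1 − c) · 1 / (1 + exp(−a(θ − b)))
Remove guessing floor: (0.89 − 0.20)/(1 − 0.20) = 0.8625
logit = ln(0.8625/0.1375) = 1.8362
θ = b + logit/(a) = 0.2 + 1.8362/1.3100 = 1.6017

1.60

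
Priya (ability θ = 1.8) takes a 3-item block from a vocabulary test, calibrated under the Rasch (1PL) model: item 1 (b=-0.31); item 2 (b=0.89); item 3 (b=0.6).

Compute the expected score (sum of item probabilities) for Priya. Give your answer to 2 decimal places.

P(θ) = 1 / (1 + exp(−(θ − b)))
P_1 = 1/(1+e^{-2.1100}) = 0.8919
P_2 = 1/(1+e^{-0.9100}) = 0.7130
P_3 = 1/(1+e^{-1.2000}) = 0.7685
E[score] = 0.8919 + 0.7130 + 0.7685 = 2.3734

2.37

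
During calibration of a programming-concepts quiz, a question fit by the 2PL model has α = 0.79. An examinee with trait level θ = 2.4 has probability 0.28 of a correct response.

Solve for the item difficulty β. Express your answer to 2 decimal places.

3.60

P(θ) = 1 / (1 + exp(−α(θ − β)))
logit(0.28) = ln(0.28/0.72) = -0.9445
β = θ − logit/(α) = 2.4 − (-0.9445)/0.7900 = 3.5955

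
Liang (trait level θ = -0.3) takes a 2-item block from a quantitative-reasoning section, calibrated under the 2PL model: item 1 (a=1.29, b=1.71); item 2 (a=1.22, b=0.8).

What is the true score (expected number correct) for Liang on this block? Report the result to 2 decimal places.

0.28

P(θ) = 1 / (1 + exp(−a(θ − b)))
P_1 = 1/(1+e^{2.5929}) = 0.0696
P_2 = 1/(1+e^{1.3420}) = 0.2072
E[score] = 0.0696 + 0.2072 = 0.2768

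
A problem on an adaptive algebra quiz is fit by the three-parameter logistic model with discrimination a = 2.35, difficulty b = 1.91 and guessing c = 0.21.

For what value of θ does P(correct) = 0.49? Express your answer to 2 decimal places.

P(θ) = c + (1 − c) · 1 / (1 + exp(−a(θ − b)))
Remove guessing floor: (0.49 − 0.21)/(1 − 0.21) = 0.3544
logit = ln(0.3544/0.6456) = -0.5996
θ = b + logit/(a) = 1.91 + (-0.5996)/2.3500 = 1.6548

1.65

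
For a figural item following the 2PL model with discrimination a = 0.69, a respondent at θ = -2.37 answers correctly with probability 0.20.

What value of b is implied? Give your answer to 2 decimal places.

P(θ) = 1 / (1 + exp(−a(θ − b)))
logit(0.20) = ln(0.20/0.80) = -1.3863
b = θ − logit/(a) = -2.37 − (-1.3863)/0.6900 = -0.3609

-0.36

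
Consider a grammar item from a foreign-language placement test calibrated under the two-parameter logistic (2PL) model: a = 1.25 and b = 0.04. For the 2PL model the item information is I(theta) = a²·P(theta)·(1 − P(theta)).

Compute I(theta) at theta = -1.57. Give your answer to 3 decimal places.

0.162

P = 1/(1+e^{2.0125}) = 0.1179
P(1−P) = 0.1179 × 0.8821 = 0.1040
I = a² × P(1−P) = 1.25² × 0.1040 = 0.16250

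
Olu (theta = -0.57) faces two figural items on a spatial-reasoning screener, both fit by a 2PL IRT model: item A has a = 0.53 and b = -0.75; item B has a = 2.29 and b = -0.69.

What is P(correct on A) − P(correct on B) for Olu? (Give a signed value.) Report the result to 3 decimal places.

P(theta) = 1 / (1 + exp(−a(theta − b)))
P_A = 0.5238
P_B = 0.5683
P_A − P_B = -0.0444

-0.044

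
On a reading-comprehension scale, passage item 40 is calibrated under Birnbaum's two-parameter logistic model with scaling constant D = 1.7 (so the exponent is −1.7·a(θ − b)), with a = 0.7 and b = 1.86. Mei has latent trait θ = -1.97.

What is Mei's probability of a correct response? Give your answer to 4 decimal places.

0.0104

P(θ) = 1 / (1 + exp(−D·a(θ − b)))
Exponent: 1.7 × 0.7 × (-1.97 − 1.86) = -4.5577
1/(1 + e^{4.5577}) = 0.0104
P = 0.0104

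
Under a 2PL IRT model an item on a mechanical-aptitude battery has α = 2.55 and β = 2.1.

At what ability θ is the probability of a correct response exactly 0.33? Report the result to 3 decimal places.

1.822

P(θ) = 1 / (1 + exp(−α(θ − β)))
logit = ln(0.3300/0.6700) = -0.7082
θ = β + logit/(α) = 2.1 + (-0.7082)/2.5500 = 1.8223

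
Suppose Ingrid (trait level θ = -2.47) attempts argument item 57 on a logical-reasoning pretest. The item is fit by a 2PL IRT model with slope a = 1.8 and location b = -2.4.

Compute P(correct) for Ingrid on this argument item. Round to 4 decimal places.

0.4685

P(θ) = 1 / (1 + exp(−a(θ − b)))
Exponent: 1.8 × (-2.47 − (-2.4)) = -0.1260
1/(1 + e^{0.1260}) = 0.4685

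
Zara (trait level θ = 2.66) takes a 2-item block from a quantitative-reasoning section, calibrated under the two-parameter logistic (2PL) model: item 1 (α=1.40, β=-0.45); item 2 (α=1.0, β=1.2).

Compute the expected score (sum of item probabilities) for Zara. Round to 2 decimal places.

P(θ) = 1 / (1 + exp(−α(θ − β)))
P_1 = 1/(1+e^{-4.3540}) = 0.9873
P_2 = 1/(1+e^{-1.4600}) = 0.8115
E[score] = 0.9873 + 0.8115 = 1.7988

1.80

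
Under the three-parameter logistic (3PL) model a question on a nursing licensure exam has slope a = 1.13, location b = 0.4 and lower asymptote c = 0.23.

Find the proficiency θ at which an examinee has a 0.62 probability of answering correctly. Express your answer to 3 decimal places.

P(θ) = c + (1 − c) · 1 / (1 + exp(−a(θ − b)))
Remove guessing floor: (0.62 − 0.23)/(1 − 0.23) = 0.5065
logit = ln(0.5065/0.4935) = 0.0260
θ = b + logit/(a) = 0.4 + 0.0260/1.1300 = 0.4230

0.423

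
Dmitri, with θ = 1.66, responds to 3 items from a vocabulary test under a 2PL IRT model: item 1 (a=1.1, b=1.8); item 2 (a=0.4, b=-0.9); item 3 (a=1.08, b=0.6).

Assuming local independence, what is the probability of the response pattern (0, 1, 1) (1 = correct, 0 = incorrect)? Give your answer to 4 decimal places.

0.3005

P(θ) = 1 / (1 + exp(−a(θ − b)))
P_1 = 1/(1+e^{0.1540}) = 0.4616
P_2 = 1/(1+e^{-1.0240}) = 0.7358
P_3 = 1/(1+e^{-1.1448}) = 0.7586
L = (1−P_1) × P_2 × P_3 = 0.5384 × 0.7358 × 0.7586 = 0.30050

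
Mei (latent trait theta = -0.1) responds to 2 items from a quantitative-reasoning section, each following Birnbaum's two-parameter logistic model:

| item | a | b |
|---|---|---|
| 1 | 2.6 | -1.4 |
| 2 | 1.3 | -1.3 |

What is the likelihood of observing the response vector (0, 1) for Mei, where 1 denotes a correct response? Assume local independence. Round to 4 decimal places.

0.0272

P(theta) = 1 / (1 + exp(−a(theta − b)))
P_1 = 1/(1+e^{-3.3800}) = 0.9671
P_2 = 1/(1+e^{-1.5600}) = 0.8264
L = (1−P_1) × P_2 = 0.0329 × 0.8264 = 0.02721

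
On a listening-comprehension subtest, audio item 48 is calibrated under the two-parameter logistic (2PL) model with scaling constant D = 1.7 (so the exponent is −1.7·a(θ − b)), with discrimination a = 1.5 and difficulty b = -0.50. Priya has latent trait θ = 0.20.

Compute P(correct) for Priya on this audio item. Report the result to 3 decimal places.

P(θ) = 1 / (1 + exp(−D·a(θ − b)))
Exponent: 1.7 × 1.5 × (0.20 − (-0.50)) = 1.7850
1/(1 + e^{-1.7850}) = 0.8563
P = 0.8563

0.856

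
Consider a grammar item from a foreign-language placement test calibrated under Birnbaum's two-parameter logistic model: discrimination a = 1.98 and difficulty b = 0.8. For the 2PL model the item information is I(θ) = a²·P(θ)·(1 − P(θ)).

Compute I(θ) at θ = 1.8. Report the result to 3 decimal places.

P = 1/(1+e^{-1.9800}) = 0.8787
P(1−P) = 0.8787 × 0.1213 = 0.1066
I = a² × P(1−P) = 1.98² × 0.1066 = 0.41792

0.418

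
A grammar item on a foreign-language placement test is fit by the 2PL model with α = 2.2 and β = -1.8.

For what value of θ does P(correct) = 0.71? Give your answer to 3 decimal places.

P(θ) = 1 / (1 + exp(−α(θ − β)))
logit = ln(0.7100/0.2900) = 0.8954
θ = β + logit/(α) = -1.8 + 0.8954/2.2000 = -1.3930

-1.393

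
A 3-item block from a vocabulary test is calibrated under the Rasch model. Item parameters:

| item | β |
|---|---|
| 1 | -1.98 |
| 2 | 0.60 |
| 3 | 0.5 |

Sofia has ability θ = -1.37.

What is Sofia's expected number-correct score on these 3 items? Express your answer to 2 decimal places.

P(θ) = 1 / (1 + exp(−(θ − β)))
P_1 = 1/(1+e^{-0.6100}) = 0.6479
P_2 = 1/(1+e^{1.9700}) = 0.1224
P_3 = 1/(1+e^{1.8700}) = 0.1335
E[score] = 0.6479 + 0.1224 + 0.1335 = 0.9039

0.90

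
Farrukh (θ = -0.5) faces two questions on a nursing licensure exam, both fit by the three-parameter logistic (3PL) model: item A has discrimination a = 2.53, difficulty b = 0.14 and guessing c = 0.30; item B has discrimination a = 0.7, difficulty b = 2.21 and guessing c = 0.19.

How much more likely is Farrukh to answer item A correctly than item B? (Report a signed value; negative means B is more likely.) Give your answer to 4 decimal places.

P(θ) = c + (1 − c) · 1 / (1 + exp(−a(θ − b)))
P_A = 0.4157
P_B = 0.2957
P_A − P_B = 0.1201

0.1201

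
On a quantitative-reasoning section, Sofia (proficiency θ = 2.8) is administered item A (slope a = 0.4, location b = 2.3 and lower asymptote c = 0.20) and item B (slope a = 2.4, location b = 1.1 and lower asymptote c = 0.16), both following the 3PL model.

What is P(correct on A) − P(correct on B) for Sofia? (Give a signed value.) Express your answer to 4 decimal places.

-0.3462

P(θ) = c + (1 − c) · 1 / (1 + exp(−a(θ − b)))
P_A = 0.6399
P_B = 0.9860
P_A − P_B = -0.3462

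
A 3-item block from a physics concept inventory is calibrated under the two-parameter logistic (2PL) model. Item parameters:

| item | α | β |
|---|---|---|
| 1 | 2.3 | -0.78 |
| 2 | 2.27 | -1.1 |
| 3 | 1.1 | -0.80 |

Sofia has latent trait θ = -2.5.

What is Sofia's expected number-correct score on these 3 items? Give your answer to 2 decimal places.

0.19

P(θ) = 1 / (1 + exp(−α(θ − β)))
P_1 = 1/(1+e^{3.9560}) = 0.0188
P_2 = 1/(1+e^{3.1780}) = 0.0400
P_3 = 1/(1+e^{1.8700}) = 0.1335
E[score] = 0.0188 + 0.0400 + 0.1335 = 0.1923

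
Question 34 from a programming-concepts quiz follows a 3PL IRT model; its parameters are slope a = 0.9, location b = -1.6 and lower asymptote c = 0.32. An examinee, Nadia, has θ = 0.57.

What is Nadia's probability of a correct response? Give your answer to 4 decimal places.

P(θ) = c + (1 − c) · 1 / (1 + exp(−a(θ − b)))
Exponent: 0.9 × (0.57 − (-1.6)) = 1.9530
1/(1 + e^{-1.9530}) = 0.8758
P = 0.32 + 0.68 × 0.8758 = 0.9155

0.9155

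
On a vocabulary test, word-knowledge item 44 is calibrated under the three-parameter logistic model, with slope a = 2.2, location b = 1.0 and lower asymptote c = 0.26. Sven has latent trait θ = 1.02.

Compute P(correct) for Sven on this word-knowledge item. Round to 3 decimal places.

P(θ) = c + (1 − c) · 1 / (1 + exp(−a(θ − b)))
Exponent: 2.2 × (1.02 − 1.0) = 0.0440
1/(1 + e^{-0.0440}) = 0.5110
P = 0.26 + 0.74 × 0.5110 = 0.6381

0.638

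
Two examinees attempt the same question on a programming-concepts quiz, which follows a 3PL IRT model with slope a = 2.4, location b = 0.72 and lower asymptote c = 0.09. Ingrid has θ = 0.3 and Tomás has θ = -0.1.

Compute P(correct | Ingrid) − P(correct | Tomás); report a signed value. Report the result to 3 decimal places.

P(θ) = c + (1 − c) · 1 / (1 + exp(−a(θ − b)))
P(Ingrid) = 0.3333  [exponent -1.0080]
P(Tomás) = 0.2016  [exponent -1.9680]
Difference = 0.3333 − 0.2016 = 0.1317

0.132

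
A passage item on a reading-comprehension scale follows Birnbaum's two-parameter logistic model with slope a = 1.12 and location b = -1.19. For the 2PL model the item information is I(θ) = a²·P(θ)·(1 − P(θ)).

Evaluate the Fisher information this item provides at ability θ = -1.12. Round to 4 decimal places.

0.3131

P = 1/(1+e^{-0.0784}) = 0.5196
P(1−P) = 0.5196 × 0.4804 = 0.2496
I = a² × P(1−P) = 1.12² × 0.2496 = 0.31312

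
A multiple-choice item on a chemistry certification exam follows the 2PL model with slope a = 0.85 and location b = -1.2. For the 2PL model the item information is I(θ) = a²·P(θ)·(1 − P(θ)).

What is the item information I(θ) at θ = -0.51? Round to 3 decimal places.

0.166

P = 1/(1+e^{-0.5865}) = 0.6426
P(1−P) = 0.6426 × 0.3574 = 0.2297
I = a² × P(1−P) = 0.85² × 0.2297 = 0.16594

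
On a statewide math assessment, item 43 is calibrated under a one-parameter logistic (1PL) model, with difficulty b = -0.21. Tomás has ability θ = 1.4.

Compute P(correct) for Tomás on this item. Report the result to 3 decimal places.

0.833

P(θ) = 1 / (1 + exp(−(θ − b)))
Exponent: (1.4 − (-0.21)) = 1.6100
1/(1 + e^{-1.6100}) = 0.8334
P = 0.8334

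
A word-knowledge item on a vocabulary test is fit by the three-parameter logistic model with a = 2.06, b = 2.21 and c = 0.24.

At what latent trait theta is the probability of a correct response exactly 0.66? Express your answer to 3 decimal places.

2.313

P(theta) = c + (1 − c) · 1 / (1 + exp(−a(theta − b)))
Remove guessing floor: (0.66 − 0.24)/(1 − 0.24) = 0.5526
logit = ln(0.5526/0.4474) = 0.2113
theta = b + logit/(a) = 2.21 + 0.2113/2.0600 = 2.3126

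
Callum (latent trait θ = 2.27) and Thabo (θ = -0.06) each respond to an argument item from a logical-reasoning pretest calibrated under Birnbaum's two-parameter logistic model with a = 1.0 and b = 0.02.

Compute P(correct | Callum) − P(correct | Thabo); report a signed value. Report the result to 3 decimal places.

P(θ) = 1 / (1 + exp(−a(θ − b)))
P(Callum) = 0.9047  [exponent 2.2500]
P(Thabo) = 0.4800  [exponent -0.0800]
Difference = 0.9047 − 0.4800 = 0.4246

0.425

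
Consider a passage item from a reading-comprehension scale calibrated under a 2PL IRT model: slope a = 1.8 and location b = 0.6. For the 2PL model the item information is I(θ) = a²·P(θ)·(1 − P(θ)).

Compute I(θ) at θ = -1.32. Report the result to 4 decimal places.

P = 1/(1+e^{3.4560}) = 0.0306
P(1−P) = 0.0306 × 0.9694 = 0.0297
I = a² × P(1−P) = 1.8² × 0.0297 = 0.09608

0.0961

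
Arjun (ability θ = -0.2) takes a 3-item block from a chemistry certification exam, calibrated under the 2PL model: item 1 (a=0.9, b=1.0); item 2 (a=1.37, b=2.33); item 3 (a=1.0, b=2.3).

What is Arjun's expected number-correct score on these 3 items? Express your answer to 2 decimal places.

0.36

P(θ) = 1 / (1 + exp(−a(θ − b)))
P_1 = 1/(1+e^{1.0800}) = 0.2535
P_2 = 1/(1+e^{3.4661}) = 0.0303
P_3 = 1/(1+e^{2.5000}) = 0.0759
E[score] = 0.2535 + 0.0303 + 0.0759 = 0.3597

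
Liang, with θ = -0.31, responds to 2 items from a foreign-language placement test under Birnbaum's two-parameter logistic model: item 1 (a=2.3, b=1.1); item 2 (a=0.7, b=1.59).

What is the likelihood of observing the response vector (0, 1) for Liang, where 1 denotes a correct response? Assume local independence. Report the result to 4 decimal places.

P(θ) = 1 / (1 + exp(−a(θ − b)))
P_1 = 1/(1+e^{3.2430}) = 0.0376
P_2 = 1/(1+e^{1.3300}) = 0.2092
L = (1−P_1) × P_2 = 0.9624 × 0.2092 = 0.20130

0.2013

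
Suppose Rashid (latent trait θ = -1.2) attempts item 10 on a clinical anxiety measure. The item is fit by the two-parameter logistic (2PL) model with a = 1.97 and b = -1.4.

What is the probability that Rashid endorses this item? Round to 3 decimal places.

P(θ) = 1 / (1 + exp(−a(θ − b)))
Exponent: 1.97 × (-1.2 − (-1.4)) = 0.3940
1/(1 + e^{-0.3940}) = 0.5972

0.597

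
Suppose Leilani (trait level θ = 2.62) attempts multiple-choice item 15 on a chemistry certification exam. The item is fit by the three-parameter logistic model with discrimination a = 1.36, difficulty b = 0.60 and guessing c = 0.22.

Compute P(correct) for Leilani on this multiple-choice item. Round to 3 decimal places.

0.953

P(θ) = c + (1 − c) · 1 / (1 + exp(−a(θ − b)))
Exponent: 1.36 × (2.62 − 0.60) = 2.7472
1/(1 + e^{-2.7472}) = 0.9398
P = 0.22 + 0.78 × 0.9398 = 0.9530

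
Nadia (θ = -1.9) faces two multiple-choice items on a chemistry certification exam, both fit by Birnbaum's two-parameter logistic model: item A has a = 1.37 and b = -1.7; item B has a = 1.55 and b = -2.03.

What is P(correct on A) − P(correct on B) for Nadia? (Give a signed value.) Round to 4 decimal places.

-0.1183

P(θ) = 1 / (1 + exp(−a(θ − b)))
P_A = 0.4319
P_B = 0.5502
P_A − P_B = -0.1183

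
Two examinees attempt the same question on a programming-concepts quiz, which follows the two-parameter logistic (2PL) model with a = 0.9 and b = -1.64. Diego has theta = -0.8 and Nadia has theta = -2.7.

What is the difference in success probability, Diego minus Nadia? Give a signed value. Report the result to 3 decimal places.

P(theta) = 1 / (1 + exp(−a(theta − b)))
P(Diego) = 0.6805  [exponent 0.7560]
P(Nadia) = 0.2781  [exponent -0.9540]
Difference = 0.6805 − 0.2781 = 0.4024

0.402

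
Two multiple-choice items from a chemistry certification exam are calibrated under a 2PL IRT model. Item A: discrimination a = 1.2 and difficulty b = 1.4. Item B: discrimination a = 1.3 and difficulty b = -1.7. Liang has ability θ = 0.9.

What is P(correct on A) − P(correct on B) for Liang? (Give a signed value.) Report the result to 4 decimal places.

P(θ) = 1 / (1 + exp(−a(θ − b)))
P_A = 0.3543
P_B = 0.9671
P_A − P_B = -0.6127

-0.6127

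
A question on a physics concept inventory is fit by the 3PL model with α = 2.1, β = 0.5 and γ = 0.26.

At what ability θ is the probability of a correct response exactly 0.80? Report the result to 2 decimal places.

0.97

P(θ) = γ + (1 − γ) · 1 / (1 + exp(−α(θ − β)))
Remove guessing floor: (0.80 − 0.26)/(1 − 0.26) = 0.7297
logit = ln(0.7297/0.2703) = 0.9933
θ = β + logit/(α) = 0.5 + 0.9933/2.1000 = 0.9730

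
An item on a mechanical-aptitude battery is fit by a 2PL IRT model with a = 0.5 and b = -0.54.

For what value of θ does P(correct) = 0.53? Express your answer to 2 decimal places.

P(θ) = 1 / (1 + exp(−a(θ − b)))
logit = ln(0.5300/0.4700) = 0.1201
θ = b + logit/(a) = -0.54 + 0.1201/0.5000 = -0.2997

-0.30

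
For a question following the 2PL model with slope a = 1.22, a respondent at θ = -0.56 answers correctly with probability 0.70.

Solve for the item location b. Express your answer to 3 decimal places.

P(θ) = 1 / (1 + exp(−a(θ − b)))
logit(0.70) = ln(0.70/0.30) = 0.8473
b = θ − logit/(a) = -0.56 − 0.8473/1.2200 = -1.2545

-1.255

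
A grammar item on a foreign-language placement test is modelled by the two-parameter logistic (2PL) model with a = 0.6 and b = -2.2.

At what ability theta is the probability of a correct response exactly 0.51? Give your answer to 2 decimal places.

P(theta) = 1 / (1 + exp(−a(theta − b)))
logit = ln(0.5100/0.4900) = 0.0400
theta = b + logit/(a) = -2.2 + 0.0400/0.6000 = -2.1333

-2.13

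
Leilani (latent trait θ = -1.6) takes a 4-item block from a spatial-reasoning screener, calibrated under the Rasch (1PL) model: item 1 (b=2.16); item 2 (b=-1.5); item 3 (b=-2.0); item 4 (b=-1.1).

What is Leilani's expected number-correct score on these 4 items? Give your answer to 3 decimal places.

1.474

P(θ) = 1 / (1 + exp(−(θ − b)))
P_1 = 1/(1+e^{3.7600}) = 0.0228
P_2 = 1/(1+e^{0.1000}) = 0.4750
P_3 = 1/(1+e^{-0.4000}) = 0.5987
P_4 = 1/(1+e^{0.5000}) = 0.3775
E[score] = 0.0228 + 0.4750 + 0.5987 + 0.3775 = 1.4740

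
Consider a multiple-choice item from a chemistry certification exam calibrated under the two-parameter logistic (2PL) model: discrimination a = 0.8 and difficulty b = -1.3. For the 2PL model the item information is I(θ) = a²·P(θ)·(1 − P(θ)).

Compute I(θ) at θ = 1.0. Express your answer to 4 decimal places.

P = 1/(1+e^{-1.8400}) = 0.8629
P(1−P) = 0.8629 × 0.1371 = 0.1183
I = a² × P(1−P) = 0.8² × 0.1183 = 0.07569

0.0757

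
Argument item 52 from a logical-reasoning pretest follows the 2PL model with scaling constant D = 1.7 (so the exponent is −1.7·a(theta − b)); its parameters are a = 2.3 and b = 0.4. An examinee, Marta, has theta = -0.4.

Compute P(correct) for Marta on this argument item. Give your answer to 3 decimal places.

P(theta) = 1 / (1 + exp(−D·a(theta − b)))
Exponent: 1.7 × 2.3 × (-0.4 − 0.4) = -3.1280
1/(1 + e^{3.1280}) = 0.0420
P = 0.0420

0.042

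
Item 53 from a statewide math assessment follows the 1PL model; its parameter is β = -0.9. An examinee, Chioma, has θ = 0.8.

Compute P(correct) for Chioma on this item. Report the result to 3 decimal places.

0.846

P(θ) = 1 / (1 + exp(−(θ − β)))
Exponent: (0.8 − (-0.9)) = 1.7000
1/(1 + e^{-1.7000}) = 0.8455
P = 0.8455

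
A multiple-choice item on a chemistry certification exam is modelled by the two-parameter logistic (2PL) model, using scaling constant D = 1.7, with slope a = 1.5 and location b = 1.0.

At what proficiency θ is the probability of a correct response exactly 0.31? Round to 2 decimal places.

0.69

P(θ) = 1 / (1 + exp(−D·a(θ − b)))
logit = ln(0.3100/0.6900) = -0.8001
θ = b + logit/(1.7·a) = 1.0 + (-0.8001)/2.5500 = 0.6862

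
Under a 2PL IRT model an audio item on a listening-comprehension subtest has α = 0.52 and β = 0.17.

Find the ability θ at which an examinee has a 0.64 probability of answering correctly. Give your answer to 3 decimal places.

P(θ) = 1 / (1 + exp(−α(θ − β)))
logit = ln(0.6400/0.3600) = 0.5754
θ = β + logit/(α) = 0.17 + 0.5754/0.5200 = 1.2765

1.276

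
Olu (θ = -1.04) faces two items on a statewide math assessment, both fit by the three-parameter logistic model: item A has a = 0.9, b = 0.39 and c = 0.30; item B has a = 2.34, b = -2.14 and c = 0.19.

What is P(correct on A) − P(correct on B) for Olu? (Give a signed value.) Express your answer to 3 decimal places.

-0.491

P(θ) = c + (1 − c) · 1 / (1 + exp(−a(θ − b)))
P_A = 0.4515
P_B = 0.9426
P_A − P_B = -0.4912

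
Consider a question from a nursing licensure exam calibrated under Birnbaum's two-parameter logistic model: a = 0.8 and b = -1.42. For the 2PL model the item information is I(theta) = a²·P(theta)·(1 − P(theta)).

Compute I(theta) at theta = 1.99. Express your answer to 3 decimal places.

0.037

P = 1/(1+e^{-2.7280}) = 0.9387
P(1−P) = 0.9387 × 0.0613 = 0.0576
I = a² × P(1−P) = 0.8² × 0.0576 = 0.03685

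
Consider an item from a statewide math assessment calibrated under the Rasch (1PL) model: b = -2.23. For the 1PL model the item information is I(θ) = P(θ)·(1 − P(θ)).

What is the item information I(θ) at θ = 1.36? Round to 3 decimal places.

0.026

P = 1/(1+e^{-3.5900}) = 0.9731
P(1−P) = 0.9731 × 0.0269 = 0.0261
I = P(1−P) = 0.02614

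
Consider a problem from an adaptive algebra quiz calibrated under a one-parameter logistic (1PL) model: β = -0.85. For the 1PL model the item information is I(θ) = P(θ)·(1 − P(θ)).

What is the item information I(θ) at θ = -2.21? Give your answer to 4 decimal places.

P = 1/(1+e^{1.3600}) = 0.2042
P(1−P) = 0.2042 × 0.7958 = 0.1625
I = P(1−P) = 0.16253

0.1625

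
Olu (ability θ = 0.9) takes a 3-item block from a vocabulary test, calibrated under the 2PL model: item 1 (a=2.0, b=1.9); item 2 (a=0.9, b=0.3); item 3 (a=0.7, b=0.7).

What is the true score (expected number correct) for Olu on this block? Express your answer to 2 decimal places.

1.29

P(θ) = 1 / (1 + exp(−a(θ − b)))
P_1 = 1/(1+e^{2.0000}) = 0.1192
P_2 = 1/(1+e^{-0.5400}) = 0.6318
P_3 = 1/(1+e^{-0.1400}) = 0.5349
E[score] = 0.1192 + 0.6318 + 0.5349 = 1.2860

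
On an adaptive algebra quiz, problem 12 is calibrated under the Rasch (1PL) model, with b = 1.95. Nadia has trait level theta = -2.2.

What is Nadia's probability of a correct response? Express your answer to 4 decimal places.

P(theta) = 1 / (1 + exp(−(theta − b)))
Exponent: (-2.2 − 1.95) = -4.1500
1/(1 + e^{4.1500}) = 0.0155
P = 0.0155

0.0155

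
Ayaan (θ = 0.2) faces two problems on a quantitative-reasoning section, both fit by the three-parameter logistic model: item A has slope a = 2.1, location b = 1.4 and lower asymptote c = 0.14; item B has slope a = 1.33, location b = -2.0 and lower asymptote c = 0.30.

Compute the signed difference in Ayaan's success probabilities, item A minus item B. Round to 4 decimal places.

-0.7603

P(θ) = c + (1 − c) · 1 / (1 + exp(−a(θ − b)))
P_A = 0.2040
P_B = 0.9644
P_A − P_B = -0.7603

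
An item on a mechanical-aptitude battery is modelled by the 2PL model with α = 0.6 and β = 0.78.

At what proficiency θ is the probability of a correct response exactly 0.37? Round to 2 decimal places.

-0.11

P(θ) = 1 / (1 + exp(−α(θ − β)))
logit = ln(0.3700/0.6300) = -0.5322
θ = β + logit/(α) = 0.78 + (-0.5322)/0.6000 = -0.1070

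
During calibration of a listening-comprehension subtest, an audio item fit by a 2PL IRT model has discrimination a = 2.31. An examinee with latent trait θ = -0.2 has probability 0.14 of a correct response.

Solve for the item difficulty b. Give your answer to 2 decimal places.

0.59

P(θ) = 1 / (1 + exp(−a(θ − b)))
logit(0.14) = ln(0.14/0.86) = -1.8153
b = θ − logit/(a) = -0.2 − (-1.8153)/2.3100 = 0.5858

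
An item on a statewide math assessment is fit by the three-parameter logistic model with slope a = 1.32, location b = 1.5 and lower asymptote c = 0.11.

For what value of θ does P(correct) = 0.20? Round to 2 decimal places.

-0.16

P(θ) = c + (1 − c) · 1 / (1 + exp(−a(θ − b)))
Remove guessing floor: (0.20 − 0.11)/(1 − 0.11) = 0.1011
logit = ln(0.1011/0.8989) = -2.1848
θ = b + logit/(a) = 1.5 + (-2.1848)/1.3200 = -0.1552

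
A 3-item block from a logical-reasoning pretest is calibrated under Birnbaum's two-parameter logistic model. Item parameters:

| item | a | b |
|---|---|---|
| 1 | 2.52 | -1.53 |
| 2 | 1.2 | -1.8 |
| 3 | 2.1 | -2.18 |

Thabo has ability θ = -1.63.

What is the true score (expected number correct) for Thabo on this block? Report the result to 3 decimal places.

1.749

P(θ) = 1 / (1 + exp(−a(θ − b)))
P_1 = 1/(1+e^{0.2520}) = 0.4373
P_2 = 1/(1+e^{-0.2040}) = 0.5508
P_3 = 1/(1+e^{-1.1550}) = 0.7604
E[score] = 0.4373 + 0.5508 + 0.7604 = 1.7486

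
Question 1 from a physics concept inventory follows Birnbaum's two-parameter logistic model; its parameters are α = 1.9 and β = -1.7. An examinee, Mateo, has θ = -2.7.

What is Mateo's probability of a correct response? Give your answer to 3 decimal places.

P(θ) = 1 / (1 + exp(−α(θ − β)))
Exponent: 1.9 × (-2.7 − (-1.7)) = -1.9000
1/(1 + e^{1.9000}) = 0.1301

0.130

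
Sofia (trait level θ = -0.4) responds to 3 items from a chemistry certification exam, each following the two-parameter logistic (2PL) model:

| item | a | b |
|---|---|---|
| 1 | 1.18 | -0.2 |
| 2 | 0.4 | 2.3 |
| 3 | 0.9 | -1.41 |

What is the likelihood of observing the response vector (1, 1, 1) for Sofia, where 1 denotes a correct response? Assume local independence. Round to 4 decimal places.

0.0797

P(θ) = 1 / (1 + exp(−a(θ − b)))
P_1 = 1/(1+e^{0.2360}) = 0.4413
P_2 = 1/(1+e^{1.0800}) = 0.2535
P_3 = 1/(1+e^{-0.9090}) = 0.7128
L = P_1 × P_2 × P_3 = 0.4413 × 0.2535 × 0.7128 = 0.07974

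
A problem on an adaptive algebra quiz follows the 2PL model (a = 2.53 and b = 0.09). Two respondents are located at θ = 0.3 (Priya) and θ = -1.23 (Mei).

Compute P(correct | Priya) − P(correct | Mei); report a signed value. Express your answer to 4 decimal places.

P(θ) = 1 / (1 + exp(−a(θ − b)))
P(Priya) = 0.6298  [exponent 0.5313]
P(Mei) = 0.0342  [exponent -3.3396]
Difference = 0.6298 − 0.0342 = 0.5955

0.5955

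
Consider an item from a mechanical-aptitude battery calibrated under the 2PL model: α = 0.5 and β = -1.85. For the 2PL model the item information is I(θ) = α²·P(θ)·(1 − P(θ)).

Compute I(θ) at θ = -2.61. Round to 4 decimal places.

P = 1/(1+e^{0.3800}) = 0.4061
P(1−P) = 0.4061 × 0.5939 = 0.2412
I = α² × P(1−P) = 0.5² × 0.2412 = 0.06030

0.0603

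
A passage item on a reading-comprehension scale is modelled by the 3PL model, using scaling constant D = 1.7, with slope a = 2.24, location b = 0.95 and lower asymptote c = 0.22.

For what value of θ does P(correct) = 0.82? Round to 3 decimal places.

1.266

P(θ) = c + (1 − c) · 1 / (1 + exp(−D·a(θ − b)))
Remove guessing floor: (0.82 − 0.22)/(1 − 0.22) = 0.7692
logit = ln(0.7692/0.2308) = 1.2040
θ = b + logit/(1.7·a) = 0.95 + 1.2040/3.8080 = 1.2662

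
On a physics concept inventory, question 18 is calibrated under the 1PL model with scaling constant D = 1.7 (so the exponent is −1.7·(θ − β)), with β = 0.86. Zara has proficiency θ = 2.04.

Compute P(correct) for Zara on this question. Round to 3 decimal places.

P(θ) = 1 / (1 + exp(−D·(θ − β)))
Exponent: 1.7 × (2.04 − 0.86) = 2.0060
1/(1 + e^{-2.0060}) = 0.8814
P = 0.8814

0.881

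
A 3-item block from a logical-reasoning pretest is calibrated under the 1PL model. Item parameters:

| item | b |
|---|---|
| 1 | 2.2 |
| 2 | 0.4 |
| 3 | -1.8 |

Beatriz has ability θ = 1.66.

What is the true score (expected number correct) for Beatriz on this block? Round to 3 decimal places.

P(θ) = 1 / (1 + exp(−(θ − b)))
P_1 = 1/(1+e^{0.5400}) = 0.3682
P_2 = 1/(1+e^{-1.2600}) = 0.7790
P_3 = 1/(1+e^{-3.4600}) = 0.9695
E[score] = 0.3682 + 0.7790 + 0.9695 = 2.1167

2.117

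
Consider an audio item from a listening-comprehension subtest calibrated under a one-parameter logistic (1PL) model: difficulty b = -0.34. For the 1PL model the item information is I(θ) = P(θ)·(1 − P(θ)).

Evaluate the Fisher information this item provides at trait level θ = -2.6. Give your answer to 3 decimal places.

P = 1/(1+e^{2.2600}) = 0.0945
P(1−P) = 0.0945 × 0.9055 = 0.0856
I = P(1−P) = 0.08556

0.086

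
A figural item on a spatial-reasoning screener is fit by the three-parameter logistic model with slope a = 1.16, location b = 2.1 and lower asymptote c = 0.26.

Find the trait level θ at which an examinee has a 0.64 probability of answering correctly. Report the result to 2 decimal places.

P(θ) = c + (1 − c) · 1 / (1 + exp(−a(θ − b)))
Remove guessing floor: (0.64 − 0.26)/(1 − 0.26) = 0.5135
logit = ln(0.5135/0.4865) = 0.0541
θ = b + logit/(a) = 2.1 + 0.0541/1.1600 = 2.1466

2.15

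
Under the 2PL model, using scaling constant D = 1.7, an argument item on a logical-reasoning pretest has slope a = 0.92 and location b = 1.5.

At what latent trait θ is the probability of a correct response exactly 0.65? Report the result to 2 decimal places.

1.90

P(θ) = 1 / (1 + exp(−D·a(θ − b)))
logit = ln(0.6500/0.3500) = 0.6190
θ = b + logit/(1.7·a) = 1.5 + 0.6190/1.5640 = 1.8958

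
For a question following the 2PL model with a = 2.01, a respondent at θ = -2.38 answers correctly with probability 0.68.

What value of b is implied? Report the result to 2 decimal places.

-2.76

P(θ) = 1 / (1 + exp(−a(θ − b)))
logit(0.68) = ln(0.68/0.32) = 0.7538
b = θ − logit/(a) = -2.38 − 0.7538/2.0100 = -2.7550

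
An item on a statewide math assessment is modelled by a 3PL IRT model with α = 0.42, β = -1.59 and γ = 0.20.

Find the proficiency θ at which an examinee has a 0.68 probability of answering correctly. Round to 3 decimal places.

-0.625

P(θ) = γ + (1 − γ) · 1 / (1 + exp(−α(θ − β)))
Remove guessing floor: (0.68 − 0.20)/(1 − 0.20) = 0.6000
logit = ln(0.6000/0.4000) = 0.4055
θ = β + logit/(α) = -1.59 + 0.4055/0.4200 = -0.6246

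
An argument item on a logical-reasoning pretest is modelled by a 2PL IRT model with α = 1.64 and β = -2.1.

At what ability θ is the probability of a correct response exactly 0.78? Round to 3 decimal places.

-1.328

P(θ) = 1 / (1 + exp(−α(θ − β)))
logit = ln(0.7800/0.2200) = 1.2657
θ = β + logit/(α) = -2.1 + 1.2657/1.6400 = -1.3283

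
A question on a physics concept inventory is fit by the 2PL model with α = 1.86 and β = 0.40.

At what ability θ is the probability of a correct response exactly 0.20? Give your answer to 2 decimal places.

-0.35

P(θ) = 1 / (1 + exp(−α(θ − β)))
logit = ln(0.2000/0.8000) = -1.3863
θ = β + logit/(α) = 0.40 + (-1.3863)/1.8600 = -0.3453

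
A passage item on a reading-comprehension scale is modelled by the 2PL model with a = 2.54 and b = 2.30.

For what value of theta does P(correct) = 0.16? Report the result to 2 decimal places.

P(theta) = 1 / (1 + exp(−a(theta − b)))
logit = ln(0.1600/0.8400) = -1.6582
theta = b + logit/(a) = 2.30 + (-1.6582)/2.5400 = 1.6472

1.65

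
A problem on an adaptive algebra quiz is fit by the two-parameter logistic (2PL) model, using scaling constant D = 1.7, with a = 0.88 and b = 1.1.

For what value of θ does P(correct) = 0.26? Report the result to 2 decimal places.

0.40

P(θ) = 1 / (1 + exp(−D·a(θ − b)))
logit = ln(0.2600/0.7400) = -1.0460
θ = b + logit/(1.7·a) = 1.1 + (-1.0460)/1.4960 = 0.4008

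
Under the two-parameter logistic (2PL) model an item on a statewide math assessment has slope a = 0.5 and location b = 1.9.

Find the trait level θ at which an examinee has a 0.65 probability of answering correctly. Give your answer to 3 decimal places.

3.138

P(θ) = 1 / (1 + exp(−a(θ − b)))
logit = ln(0.6500/0.3500) = 0.6190
θ = b + logit/(a) = 1.9 + 0.6190/0.5000 = 3.1381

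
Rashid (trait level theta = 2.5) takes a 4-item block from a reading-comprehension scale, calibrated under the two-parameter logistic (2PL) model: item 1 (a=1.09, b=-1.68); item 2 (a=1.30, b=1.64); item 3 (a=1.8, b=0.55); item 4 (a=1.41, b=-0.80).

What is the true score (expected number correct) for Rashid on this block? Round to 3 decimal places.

P(theta) = 1 / (1 + exp(−a(theta − b)))
P_1 = 1/(1+e^{-4.5562}) = 0.9896
P_2 = 1/(1+e^{-1.1180}) = 0.7536
P_3 = 1/(1+e^{-3.5100}) = 0.9710
P_4 = 1/(1+e^{-4.6530}) = 0.9906
E[score] = 0.9896 + 0.7536 + 0.9710 + 0.9906 = 3.7048

3.705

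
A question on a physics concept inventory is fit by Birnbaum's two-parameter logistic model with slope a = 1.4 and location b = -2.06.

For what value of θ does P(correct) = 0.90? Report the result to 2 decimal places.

P(θ) = 1 / (1 + exp(−a(θ − b)))
logit = ln(0.9000/0.1000) = 2.1972
θ = b + logit/(a) = -2.06 + 2.1972/1.4000 = -0.4906

-0.49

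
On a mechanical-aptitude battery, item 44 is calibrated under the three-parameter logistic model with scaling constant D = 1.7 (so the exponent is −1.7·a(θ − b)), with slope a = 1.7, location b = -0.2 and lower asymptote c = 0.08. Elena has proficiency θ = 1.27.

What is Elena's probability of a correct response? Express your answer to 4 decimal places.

P(θ) = c + (1 − c) · 1 / (1 + exp(−D·a(θ − b)))
Exponent: 1.7 × 1.7 × (1.27 − (-0.2)) = 4.2483
1/(1 + e^{-4.2483}) = 0.9859
P = 0.08 + 0.92 × 0.9859 = 0.9870

0.9870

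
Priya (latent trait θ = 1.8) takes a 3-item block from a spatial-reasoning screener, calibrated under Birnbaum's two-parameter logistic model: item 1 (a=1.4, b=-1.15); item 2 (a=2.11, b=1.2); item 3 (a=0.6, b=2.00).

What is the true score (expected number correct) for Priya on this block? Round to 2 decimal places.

P(θ) = 1 / (1 + exp(−a(θ − b)))
P_1 = 1/(1+e^{-4.1300}) = 0.9842
P_2 = 1/(1+e^{-1.2660}) = 0.7801
P_3 = 1/(1+e^{0.1200}) = 0.4700
E[score] = 0.9842 + 0.7801 + 0.4700 = 2.2343

2.23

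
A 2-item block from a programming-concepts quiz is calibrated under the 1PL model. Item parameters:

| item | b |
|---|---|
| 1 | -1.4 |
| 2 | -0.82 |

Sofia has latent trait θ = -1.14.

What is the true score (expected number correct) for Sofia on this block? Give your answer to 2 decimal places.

P(θ) = 1 / (1 + exp(−(θ − b)))
P_1 = 1/(1+e^{-0.2600}) = 0.5646
P_2 = 1/(1+e^{0.3200}) = 0.4207
E[score] = 0.5646 + 0.4207 = 0.9853

0.99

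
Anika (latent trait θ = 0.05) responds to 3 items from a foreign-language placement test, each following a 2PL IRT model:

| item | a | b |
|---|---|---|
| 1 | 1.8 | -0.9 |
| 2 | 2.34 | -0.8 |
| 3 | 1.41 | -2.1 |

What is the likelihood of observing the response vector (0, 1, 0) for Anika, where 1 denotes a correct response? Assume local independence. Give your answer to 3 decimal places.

P(θ) = 1 / (1 + exp(−a(θ − b)))
P_1 = 1/(1+e^{-1.7100}) = 0.8468
P_2 = 1/(1+e^{-1.9890}) = 0.8796
P_3 = 1/(1+e^{-3.0315}) = 0.9540
L = (1−P_1) × P_2 × (1−P_3) = 0.1532 × 0.8796 × 0.0460 = 0.00620

0.006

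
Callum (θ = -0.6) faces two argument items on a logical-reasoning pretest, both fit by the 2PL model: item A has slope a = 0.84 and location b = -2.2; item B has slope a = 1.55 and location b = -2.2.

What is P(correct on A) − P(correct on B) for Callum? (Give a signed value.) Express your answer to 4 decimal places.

-0.1296

P(θ) = 1 / (1 + exp(−a(θ − b)))
P_A = 0.7931
P_B = 0.9227
P_A − P_B = -0.1296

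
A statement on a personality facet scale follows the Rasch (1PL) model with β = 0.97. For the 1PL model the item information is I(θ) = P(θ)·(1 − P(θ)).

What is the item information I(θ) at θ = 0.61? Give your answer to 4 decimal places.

0.2421

P = 1/(1+e^{0.3600}) = 0.4110
P(1−P) = 0.4110 × 0.5890 = 0.2421
I = P(1−P) = 0.24207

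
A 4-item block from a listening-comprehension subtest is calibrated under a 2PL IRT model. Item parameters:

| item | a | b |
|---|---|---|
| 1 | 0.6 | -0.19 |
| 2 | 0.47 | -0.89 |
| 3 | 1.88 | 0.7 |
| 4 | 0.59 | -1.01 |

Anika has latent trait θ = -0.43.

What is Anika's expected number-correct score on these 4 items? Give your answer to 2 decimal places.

P(θ) = 1 / (1 + exp(−a(θ − b)))
P_1 = 1/(1+e^{0.1440}) = 0.4641
P_2 = 1/(1+e^{-0.2162}) = 0.5538
P_3 = 1/(1+e^{2.1244}) = 0.1067
P_4 = 1/(1+e^{-0.3422}) = 0.5847
E[score] = 0.4641 + 0.5538 + 0.1067 + 0.5847 = 1.7094

1.71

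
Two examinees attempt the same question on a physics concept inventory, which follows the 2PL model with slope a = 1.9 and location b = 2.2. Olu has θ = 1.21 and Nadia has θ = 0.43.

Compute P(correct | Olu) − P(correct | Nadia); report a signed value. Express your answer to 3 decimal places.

P(θ) = 1 / (1 + exp(−a(θ − b)))
P(Olu) = 0.1323  [exponent -1.8810]
P(Nadia) = 0.0335  [exponent -3.3630]
Difference = 0.1323 − 0.0335 = 0.0988

0.099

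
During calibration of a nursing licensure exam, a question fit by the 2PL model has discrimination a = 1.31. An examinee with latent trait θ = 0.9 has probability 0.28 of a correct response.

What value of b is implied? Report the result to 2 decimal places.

1.62

P(θ) = 1 / (1 + exp(−a(θ − b)))
logit(0.28) = ln(0.28/0.72) = -0.9445
b = θ − logit/(a) = 0.9 − (-0.9445)/1.3100 = 1.6210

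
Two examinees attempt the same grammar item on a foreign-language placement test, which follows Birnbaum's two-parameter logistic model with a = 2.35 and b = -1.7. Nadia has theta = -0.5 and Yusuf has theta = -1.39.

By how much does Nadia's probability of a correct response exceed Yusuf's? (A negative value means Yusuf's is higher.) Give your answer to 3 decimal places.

P(theta) = 1 / (1 + exp(−a(theta − b)))
P(Nadia) = 0.9437  [exponent 2.8200]
P(Yusuf) = 0.6745  [exponent 0.7285]
Difference = 0.9437 − 0.6745 = 0.2693

0.269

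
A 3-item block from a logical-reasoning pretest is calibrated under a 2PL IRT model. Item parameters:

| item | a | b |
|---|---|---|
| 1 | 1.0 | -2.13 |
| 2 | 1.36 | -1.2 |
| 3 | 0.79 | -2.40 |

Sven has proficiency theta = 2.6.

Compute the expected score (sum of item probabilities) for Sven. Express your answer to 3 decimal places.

2.967

P(theta) = 1 / (1 + exp(−a(theta − b)))
P_1 = 1/(1+e^{-4.7300}) = 0.9913
P_2 = 1/(1+e^{-5.1680}) = 0.9943
P_3 = 1/(1+e^{-3.9500}) = 0.9811
E[score] = 0.9913 + 0.9943 + 0.9811 = 2.9667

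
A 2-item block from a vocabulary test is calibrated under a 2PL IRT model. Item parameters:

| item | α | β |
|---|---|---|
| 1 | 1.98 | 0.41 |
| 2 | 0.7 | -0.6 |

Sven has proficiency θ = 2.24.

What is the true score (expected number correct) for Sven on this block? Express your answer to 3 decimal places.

1.854

P(θ) = 1 / (1 + exp(−α(θ − β)))
P_1 = 1/(1+e^{-3.6234}) = 0.9740
P_2 = 1/(1+e^{-1.9880}) = 0.8795
E[score] = 0.9740 + 0.8795 = 1.8535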